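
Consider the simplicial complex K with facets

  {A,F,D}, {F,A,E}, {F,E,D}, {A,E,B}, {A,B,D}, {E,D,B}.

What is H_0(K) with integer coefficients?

Fix the vertex order A < B < D < E < F and write every simplex with vertices in increasing order. Then dim K = 2 and the simplices of K are:

  0-simplices (5): A, B, D, E, F
  1-simplices (9): AB, AD, AE, AF, BD, BE, DE, DF, EF
  2-simplices (6): ABD, ABE, ADF, AEF, BDE, DEF

giving chain groups C_0 ≅ Z^5, C_1 ≅ Z^9, C_2 ≅ Z^6.

The boundary map ∂_1: C_1 → C_0 maps an edge to its endpoints' difference, ∂[p,q] = q − p.
The resulting 5×9 matrix has rank 4, and its Smith normal form has invariant factors (1,1,1,1).

∂_2: C_2 → C_1 sends each 2-simplex [p,q,r] to [q,r] − [p,r] + [p,q]. For instance
  ∂ABE = BE − AE + AB,
  ∂DEF = EF − DF + DE.
This gives a 9×6 integer matrix of rank 5; reducing to Smith normal form yields diagonal entries (1,1,1,1,1).

Now H_k = ker ∂_k / im ∂_{k+1}, so:

  H_0: rank C_0 − rank ∂_1 = 5 − 4 = 1, and the invariant factors of ∂_1 are all 1, so H_0 ≅ Z.

H_0 ≅ Z.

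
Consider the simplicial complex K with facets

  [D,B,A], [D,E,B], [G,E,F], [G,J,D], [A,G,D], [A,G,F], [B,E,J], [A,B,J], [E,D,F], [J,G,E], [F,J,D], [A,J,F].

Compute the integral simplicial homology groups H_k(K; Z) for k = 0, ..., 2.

Order the vertices as A < B < D < E < F < G < J. Listing each simplex with vertices in this order, K has dimension 2 with simplices:

  0-simplices (7): A, B, D, E, F, G, J
  1-simplices (18): AB, AD, AF, AG, AJ, BD, BE, BJ, DE, DF, DG, DJ, EF, EG, EJ, FG, FJ, GJ
  2-simplices (12): ABD, ABJ, ADG, AFG, AFJ, BDE, BEJ, DEF, DFJ, DGJ, EFG, EGJ

so the chain groups are C_0 ≅ Z^7, C_1 ≅ Z^18, C_2 ≅ Z^12.

∂_1: C_1 → C_0 sends each edge [p,q] (with p < q) to q − p. For instance
  ∂EJ = J − E.
As a 7×18 matrix over Z this has rank 6, with invariant factors (1,1,1,1,1,1).

The boundary map ∂_2: C_2 → C_1 acts by ∂[p,q,r] = [q,r] − [p,r] + [p,q]. For instance
  ∂BDE = DE − BE + BD,
  ∂EFG = FG − EG + EF.
The 18×12 boundary matrix has rank 12 and Smith normal form diag(1,1,1,1,1,1,1,1,1,1,1,2).

Reading off H_k = ker ∂_k / im ∂_{k+1}:

  H_0: rank C_0 − rank ∂_1 = 7 − 6 = 1, and the invariant factors of ∂_1 are all 1, so H_0 = Z.
  H_1: rank ker ∂_1 − rank ∂_2 = (18 − 6) − 12 = 0, and ∂_2 has invariant factor 2 > 1, so H_1 = Z/2.
  H_2: rank ker ∂_2 − rank ∂_3 = (12 − 12) − 0 = 0, and there is no ∂_3, so H_2 = 0.

H_0 ≅ Z,  H_1 ≅ Z/2,  H_2 = 0.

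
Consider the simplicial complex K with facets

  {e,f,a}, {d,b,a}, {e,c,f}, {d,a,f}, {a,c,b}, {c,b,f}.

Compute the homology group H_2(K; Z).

H_2 = 0.

Order the vertices as a < b < c < d < e < f. Listing each simplex with vertices in this order, K has dimension 2 with simplices:

  0-simplices (6): a, b, c, d, e, f
  1-simplices (12): ab, ac, ad, ae, af, bc, bd, bf, ce, cf, df, ef
  2-simplices (6): abc, abd, adf, aef, bcf, cef

Hence C_0 ≅ Z^6, C_1 ≅ Z^12, C_2 ≅ Z^6.

Boundary ∂_1: C_1 → C_0 maps an edge to its endpoints' difference, ∂[p,q] = q − p.
The resulting 6×12 matrix has rank 5, and its Smith normal form has invariant factors (1,1,1,1,1).

Boundary ∂_2: C_2 → C_1 sends each 2-simplex [p,q,r] to [q,r] − [p,r] + [p,q]. For instance
  ∂cef = ef − cf + ce,
  ∂abc = bc − ac + ab.
The resulting 12×6 matrix has rank 6, and its Smith normal form has invariant factors (1,1,1,1,1,1).

Computing H_k = (kernel of ∂_k) / (image of ∂_{k+1}):

  H_2: rank ker ∂_2 − rank ∂_3 = (6 − 6) − 0 = 0, and there is no ∂_3, so H_2 = 0.

(K is a triangulation of the cylinder S^1 x I.)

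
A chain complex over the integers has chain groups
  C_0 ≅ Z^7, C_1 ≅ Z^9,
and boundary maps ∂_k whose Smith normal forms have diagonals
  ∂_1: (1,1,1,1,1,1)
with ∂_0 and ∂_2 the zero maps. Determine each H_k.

H_0 = Z,  H_1 = Z^3.

H_0: b_0 = 7 − 0 − 6 = 1; torsion from ∂_1 factors > 1: none. So H_0 = Z.
H_1: b_1 = 9 − 6 − 0 = 3; torsion from ∂_2 factors > 1: none. So H_1 = Z^3.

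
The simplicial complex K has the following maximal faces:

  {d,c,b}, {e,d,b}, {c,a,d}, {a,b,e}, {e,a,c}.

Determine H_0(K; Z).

Order the vertices as a < b < c < d < e. Listing each simplex with vertices in this order, K has dimension 2 with simplices:

  0-simplices (5): a, b, c, d, e
  1-simplices (10): ab, ac, ad, ae, bc, bd, be, cd, ce, de
  2-simplices (5): abe, acd, ace, bcd, bde

Hence C_0 ≅ Z^5, C_1 ≅ Z^10, C_2 ≅ Z^5.

The boundary map ∂_1: C_1 → C_0 maps an edge to its endpoints' difference, ∂[p,q] = q − p.
The resulting 5×10 matrix has rank 4, and its Smith normal form has invariant factors (1,1,1,1).

Boundary ∂_2: C_2 → C_1 maps a triangle to the signed sum of its edges. For instance
  ∂bcd = cd − bd + bc,
  ∂acd = cd − ad + ac.
This gives a 10×5 integer matrix of rank 5; reducing to Smith normal form yields diagonal entries (1,1,1,1,1).

Computing H_k = (kernel of ∂_k) / (image of ∂_{k+1}):

  H_0: rank C_0 − rank ∂_1 = 5 − 4 = 1, and the invariant factors of ∂_1 are all 1, so H_0 ≅ Z.

(K is a triangulation of the Möbius band.)

H_0 ≅ Z.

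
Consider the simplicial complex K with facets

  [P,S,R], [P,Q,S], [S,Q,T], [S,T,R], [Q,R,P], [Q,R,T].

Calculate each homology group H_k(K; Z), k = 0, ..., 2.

H_0 ≅ Z,  H_1 = 0,  H_2 ≅ Z.

K has 5 vertices, 9 edges, 6 triangles.
rank ∂_0 = 0, rank ∂_1 = 4 ⇒ b_0 = 5 − 0 − 4 = 1; all invariant factors of ∂_1 are 1 so no torsion. So H_0 ≅ Z.
rank ∂_1 = 4, rank ∂_2 = 5 ⇒ b_1 = 9 − 4 − 5 = 0; all invariant factors of ∂_2 are 1 so no torsion. So H_1 ≅ 0.
rank ∂_2 = 5, rank ∂_3 = 0 ⇒ b_2 = 6 − 5 − 0 = 1. So H_2 ≅ Z.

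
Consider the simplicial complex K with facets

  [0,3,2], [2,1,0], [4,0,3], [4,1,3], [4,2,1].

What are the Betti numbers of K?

Take the total order 0 < 1 < 2 < 3 < 4 on the vertex set. Then K (dimension 2) consists of the simplices:

  0-simplices (5): [0], [1], [2], [3], [4]
  1-simplices (10): [0,1], [0,2], [0,3], [0,4], [1,2], [1,3], [1,4], [2,3], [2,4], [3,4]
  2-simplices (5): [0,1,2], [0,2,3], [0,3,4], [1,2,4], [1,3,4]

giving chain groups C_0 ≅ Z^5, C_1 ≅ Z^10, C_2 ≅ Z^5.

Boundary ∂_1: C_1 → C_0 is given by ∂[p,q] = [q] − [p].
As a 5×10 matrix over Z this has rank 4, with invariant factors (1,1,1,1).

Boundary ∂_2: C_2 → C_1 maps a triangle to the signed sum of its edges. For instance
  ∂[0,2,3] = [2,3] − [0,3] + [0,2],
  ∂[1,2,4] = [2,4] − [1,4] + [1,2].
The resulting 10×5 matrix has rank 5, and its Smith normal form has invariant factors (1,1,1,1,1).

From H_k ≅ ker(∂_k) / im(∂_{k+1}) we obtain:

  H_0: rank C_0 − rank ∂_1 = 5 − 4 = 1, and the invariant factors of ∂_1 are all 1, so H_0 = Z.
  H_1: rank ker ∂_1 − rank ∂_2 = (10 − 4) − 5 = 1, and the invariant factors of ∂_2 are all 1, so H_1 = Z.
  H_2: rank ker ∂_2 − rank ∂_3 = (5 − 5) − 0 = 0, and there is no ∂_3, so H_2 = 0.

Hence the Betti numbers are b_0 = 1, b_1 = 1, b_2 = 0.

b_0 = 1, b_1 = 1, b_2 = 0.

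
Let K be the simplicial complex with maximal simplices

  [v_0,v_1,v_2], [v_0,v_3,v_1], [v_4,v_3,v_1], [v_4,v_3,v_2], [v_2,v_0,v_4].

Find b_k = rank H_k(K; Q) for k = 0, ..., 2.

Fix the vertex order v_0 < v_1 < v_2 < v_3 < v_4 and write every simplex with vertices in increasing order. Then dim K = 2 and the simplices of K are:

  0-simplices (5): [v_0], [v_1], [v_2], [v_3], [v_4]
  1-simplices (10): [v_0,v_1], [v_0,v_2], [v_0,v_3], [v_0,v_4], [v_1,v_2], [v_1,v_3], [v_1,v_4], [v_2,v_3], [v_2,v_4], [v_3,v_4]
  2-simplices (5): [v_0,v_1,v_2], [v_0,v_1,v_3], [v_0,v_2,v_4], [v_1,v_3,v_4], [v_2,v_3,v_4]

giving chain groups C_0 ≅ Z^5, C_1 ≅ Z^10, C_2 ≅ Z^5.

The boundary map ∂_1: C_1 → C_0 is given by ∂[p,q] = [q] − [p]. For instance
  ∂[v_3,v_4] = [v_4] − [v_3].
The resulting 5×10 matrix has rank 4, and its Smith normal form has invariant factors (1,1,1,1).

∂_2: C_2 → C_1 maps a triangle to the signed sum of its edges. For instance
  ∂[v_0,v_1,v_3] = [v_1,v_3] − [v_0,v_3] + [v_0,v_1],
  ∂[v_2,v_3,v_4] = [v_3,v_4] − [v_2,v_4] + [v_2,v_3].
The resulting 10×5 matrix has rank 5, and its Smith normal form has invariant factors (1,1,1,1,1).

Reading off H_k = ker ∂_k / im ∂_{k+1}:

  H_0: rank C_0 − rank ∂_1 = 5 − 4 = 1, and the invariant factors of ∂_1 are all 1, so H_0 = Z.
  H_1: rank ker ∂_1 − rank ∂_2 = (10 − 4) − 5 = 1, and the invariant factors of ∂_2 are all 1, so H_1 = Z.
  H_2: rank ker ∂_2 − rank ∂_3 = (5 − 5) − 0 = 0, and there is no ∂_3, so H_2 = 0.

As a check, the Euler characteristic is 5 − 10 + 5 = 0, which agrees with 1 − 1 + 0 = 0.

Hence the Betti numbers are b_0 = 1, b_1 = 1, b_2 = 0.

b_0 = 1, b_1 = 1, b_2 = 0.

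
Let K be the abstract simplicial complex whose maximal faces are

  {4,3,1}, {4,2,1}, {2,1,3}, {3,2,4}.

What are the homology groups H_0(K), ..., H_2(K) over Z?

H_0 = Z,  H_1 = 0,  H_2 = Z.

Take the total order 1 < 2 < 3 < 4 on the vertex set. Then K (dimension 2) consists of the simplices:

  0-simplices (4): [1], [2], [3], [4]
  1-simplices (6): [1,2], [1,3], [1,4], [2,3], [2,4], [3,4]
  2-simplices (4): [1,2,3], [1,2,4], [1,3,4], [2,3,4]

Hence C_0 ≅ Z^4, C_1 ≅ Z^6, C_2 ≅ Z^4.

The boundary map ∂_1: C_1 → C_0 is given by ∂[p,q] = [q] − [p]. For instance
  ∂[3,4] = [4] − [3].
This gives a 4×6 integer matrix of rank 3; reducing to Smith normal form yields diagonal entries (1,1,1).

The boundary map ∂_2: C_2 → C_1 acts by ∂[p,q,r] = [q,r] − [p,r] + [p,q]. For instance
  ∂[1,2,4] = [2,4] − [1,4] + [1,2],
  ∂[1,2,3] = [2,3] − [1,3] + [1,2].
The 6×4 boundary matrix has rank 3 and Smith normal form diag(1,1,1).

Computing H_k = (kernel of ∂_k) / (image of ∂_{k+1}):

  H_0: rank C_0 − rank ∂_1 = 4 − 3 = 1, and the invariant factors of ∂_1 are all 1, so H_0 = Z.
  H_1: rank ker ∂_1 − rank ∂_2 = (6 − 3) − 3 = 0, and the invariant factors of ∂_2 are all 1, so H_1 = 0.
  H_2: rank ker ∂_2 − rank ∂_3 = (4 − 3) − 0 = 1, and there is no ∂_3, so H_2 = Z.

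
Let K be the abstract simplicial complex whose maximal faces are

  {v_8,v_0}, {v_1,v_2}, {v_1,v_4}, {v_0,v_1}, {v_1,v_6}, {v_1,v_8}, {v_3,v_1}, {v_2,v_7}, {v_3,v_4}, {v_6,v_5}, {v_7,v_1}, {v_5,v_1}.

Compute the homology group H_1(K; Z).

H_1 = Z^4.

Order the vertices as v_0 < v_1 < v_2 < v_3 < v_4 < v_5 < v_6 < v_7 < v_8. Listing each simplex with vertices in this order, K has dimension 1 with simplices:

  0-simplices (9): [v_0], [v_1], [v_2], [v_3], [v_4], [v_5], [v_6], [v_7], [v_8]
  1-simplices (12): [v_0,v_1], [v_0,v_8], [v_1,v_2], [v_1,v_3], [v_1,v_4], [v_1,v_5], [v_1,v_6], [v_1,v_7], [v_1,v_8], [v_2,v_7], [v_3,v_4], [v_5,v_6]

so the chain groups are C_0 ≅ Z^9, C_1 ≅ Z^12.

∂_1: C_1 → C_0 is given by ∂[p,q] = [q] − [p]. For instance
  ∂[v_1,v_2] = [v_2] − [v_1].
The 9×12 boundary matrix has rank 8 and Smith normal form diag(1,1,1,1,1,1,1,1).

Now H_k = ker ∂_k / im ∂_{k+1}, so:

  H_1: rank ker ∂_1 − rank ∂_2 = (12 − 8) − 0 = 4, and there is no ∂_2, so H_1 = Z^4.

(K is a triangulation of a wedge of 4 circles.)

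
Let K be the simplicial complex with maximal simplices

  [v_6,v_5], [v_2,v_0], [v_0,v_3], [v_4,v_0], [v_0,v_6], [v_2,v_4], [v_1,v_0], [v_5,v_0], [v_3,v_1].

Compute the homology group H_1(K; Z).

Order the vertices as v_0 < v_1 < v_2 < v_3 < v_4 < v_5 < v_6. Listing each simplex with vertices in this order, K has dimension 1 with simplices:

  0-simplices (7): [v_0], [v_1], [v_2], [v_3], [v_4], [v_5], [v_6]
  1-simplices (9): [v_0,v_1], [v_0,v_2], [v_0,v_3], [v_0,v_4], [v_0,v_5], [v_0,v_6], [v_1,v_3], [v_2,v_4], [v_5,v_6]

giving chain groups C_0 ≅ Z^7, C_1 ≅ Z^9.

The boundary map ∂_1: C_1 → C_0 is given by ∂[p,q] = [q] − [p]. For instance
  ∂[v_1,v_3] = [v_3] − [v_1].
This gives a 7×9 integer matrix of rank 6; reducing to Smith normal form yields diagonal entries (1,1,1,1,1,1).

Now H_k = ker ∂_k / im ∂_{k+1}, so:

  H_1: rank ker ∂_1 − rank ∂_2 = (9 − 6) − 0 = 3, and there is no ∂_2, so H_1 = Z^3.

H_1 ≅ Z^3.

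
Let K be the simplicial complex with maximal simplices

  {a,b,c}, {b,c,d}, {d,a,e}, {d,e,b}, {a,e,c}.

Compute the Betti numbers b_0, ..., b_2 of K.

b_0 = 1, b_1 = 1, b_2 = 0.

Fix the vertex order a < b < c < d < e and write every simplex with vertices in increasing order. Then dim K = 2 and the simplices of K are:

  0-simplices (5): a, b, c, d, e
  1-simplices (10): ab, ac, ad, ae, bc, bd, be, cd, ce, de
  2-simplices (5): abc, ace, ade, bcd, bde

so the chain groups are C_0 ≅ Z^5, C_1 ≅ Z^10, C_2 ≅ Z^5.

∂_1: C_1 → C_0 sends each edge [p,q] (with p < q) to q − p.
As a 5×10 matrix over Z this has rank 4, with invariant factors (1,1,1,1).

Boundary ∂_2: C_2 → C_1 maps a triangle to the signed sum of its edges. For instance
  ∂abc = bc − ac + ab,
  ∂bcd = cd − bd + bc.
The resulting 10×5 matrix has rank 5, and its Smith normal form has invariant factors (1,1,1,1,1).

Computing H_k = (kernel of ∂_k) / (image of ∂_{k+1}):

  H_0: rank C_0 − rank ∂_1 = 5 − 4 = 1, and the invariant factors of ∂_1 are all 1, so H_0 = Z.
  H_1: rank ker ∂_1 − rank ∂_2 = (10 − 4) − 5 = 1, and the invariant factors of ∂_2 are all 1, so H_1 = Z.
  H_2: rank ker ∂_2 − rank ∂_3 = (5 − 5) − 0 = 0, and there is no ∂_3, so H_2 = 0.

(K is a triangulation of the Möbius band.)

Hence the Betti numbers are b_0 = 1, b_1 = 1, b_2 = 0.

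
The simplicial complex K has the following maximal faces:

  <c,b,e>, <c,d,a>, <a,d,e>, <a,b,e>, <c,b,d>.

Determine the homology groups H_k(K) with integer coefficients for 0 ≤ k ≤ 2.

H_0 = Z,  H_1 = Z,  H_2 = 0.

Fix the vertex order a < b < c < d < e and write every simplex with vertices in increasing order. Then dim K = 2 and the simplices of K are:

  0-simplices (5): a, b, c, d, e
  1-simplices (10): ab, ac, ad, ae, bc, bd, be, cd, ce, de
  2-simplices (5): abe, acd, ade, bcd, bce

so the chain groups are C_0 ≅ Z^5, C_1 ≅ Z^10, C_2 ≅ Z^5.

∂_1: C_1 → C_0 is given by ∂[p,q] = [q] − [p]. For instance
  ∂bc = c − b.
This gives a 5×10 integer matrix of rank 4; reducing to Smith normal form yields diagonal entries (1,1,1,1).

The boundary map ∂_2: C_2 → C_1 sends each 2-simplex [p,q,r] to [q,r] − [p,r] + [p,q]. For instance
  ∂bce = ce − be + bc,
  ∂acd = cd − ad + ac.
As a 10×5 matrix over Z this has rank 5, with invariant factors (1,1,1,1,1).

Computing H_k = (kernel of ∂_k) / (image of ∂_{k+1}):

  H_0: rank C_0 − rank ∂_1 = 5 − 4 = 1, and the invariant factors of ∂_1 are all 1, so H_0 ≅ Z.
  H_1: rank ker ∂_1 − rank ∂_2 = (10 − 4) − 5 = 1, and the invariant factors of ∂_2 are all 1, so H_1 ≅ Z.
  H_2: rank ker ∂_2 − rank ∂_3 = (5 − 5) − 0 = 0, and there is no ∂_3, so H_2 ≅ 0.

As a check, the Euler characteristic is 5 − 10 + 5 = 0, which agrees with 1 − 1 + 0 = 0.
(K is a triangulation of the Möbius band.)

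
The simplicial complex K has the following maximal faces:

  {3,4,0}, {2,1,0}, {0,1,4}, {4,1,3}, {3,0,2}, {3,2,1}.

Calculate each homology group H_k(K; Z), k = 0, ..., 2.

H_0 = Z,  H_1 = 0,  H_2 = Z.

Fix the vertex order 0 < 1 < 2 < 3 < 4 and write every simplex with vertices in increasing order. Then dim K = 2 and the simplices of K are:

  0-simplices (5): [0], [1], [2], [3], [4]
  1-simplices (9): [0,1], [0,2], [0,3], [0,4], [1,2], [1,3], [1,4], [2,3], [3,4]
  2-simplices (6): [0,1,2], [0,1,4], [0,2,3], [0,3,4], [1,2,3], [1,3,4]

Hence C_0 ≅ Z^5, C_1 ≅ Z^9, C_2 ≅ Z^6.

The boundary map ∂_1: C_1 → C_0 maps an edge to its endpoints' difference, ∂[p,q] = q − p. For instance
  ∂[1,3] = [3] − [1].
This gives a 5×9 integer matrix of rank 4; reducing to Smith normal form yields diagonal entries (1,1,1,1).

Boundary ∂_2: C_2 → C_1 acts by ∂[p,q,r] = [q,r] − [p,r] + [p,q]. For instance
  ∂[0,1,2] = [1,2] − [0,2] + [0,1],
  ∂[1,3,4] = [3,4] − [1,4] + [1,3].
As a 9×6 matrix over Z this has rank 5, with invariant factors (1,1,1,1,1).

Computing H_k = (kernel of ∂_k) / (image of ∂_{k+1}):

  H_0: rank C_0 − rank ∂_1 = 5 − 4 = 1, and the invariant factors of ∂_1 are all 1, so H_0 ≅ Z.
  H_1: rank ker ∂_1 − rank ∂_2 = (9 − 4) − 5 = 0, and the invariant factors of ∂_2 are all 1, so H_1 ≅ 0.
  H_2: rank ker ∂_2 − rank ∂_3 = (6 − 5) − 0 = 1, and there is no ∂_3, so H_2 ≅ Z.

As a check, the Euler characteristic is 5 − 9 + 6 = 2, which agrees with 1 − 0 + 1 = 2.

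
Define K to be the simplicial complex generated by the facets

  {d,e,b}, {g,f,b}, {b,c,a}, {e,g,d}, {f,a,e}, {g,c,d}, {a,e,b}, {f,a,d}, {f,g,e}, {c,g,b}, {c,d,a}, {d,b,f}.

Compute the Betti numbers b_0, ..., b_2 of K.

b_0 = 1, b_1 = 0, b_2 = 0.

We work with the vertex ordering a < b < c < d < e < f < g. The simplices of K, each written with vertices in increasing order, are:

  0-simplices (7): a, b, c, d, e, f, g
  1-simplices (18): ab, ac, ad, ae, af, bc, bd, be, bf, bg, cd, cg, de, df, dg, ef, eg, fg
  2-simplices (12): abc, abe, acd, adf, aef, bcg, bde, bdf, bfg, cdg, deg, efg

giving chain groups C_0 ≅ Z^7, C_1 ≅ Z^18, C_2 ≅ Z^12.

The boundary map ∂_1: C_1 → C_0 maps an edge to its endpoints' difference, ∂[p,q] = q − p. For instance
  ∂ef = f − e.
The resulting 7×18 matrix has rank 6, and its Smith normal form has invariant factors (1,1,1,1,1,1).

Boundary ∂_2: C_2 → C_1 sends each 2-simplex [p,q,r] to [q,r] − [p,r] + [p,q]. For instance
  ∂adf = df − af + ad,
  ∂bcg = cg − bg + bc.
The 18×12 boundary matrix has rank 12 and Smith normal form diag(1,1,1,1,1,1,1,1,1,1,1,2).

Now H_k = ker ∂_k / im ∂_{k+1}, so:

  H_0: rank C_0 − rank ∂_1 = 7 − 6 = 1, and the invariant factors of ∂_1 are all 1, so H_0 = Z.
  H_1: rank ker ∂_1 − rank ∂_2 = (18 − 6) − 12 = 0, and ∂_2 has invariant factor 2 > 1, so H_1 = Z/2.
  H_2: rank ker ∂_2 − rank ∂_3 = (12 − 12) − 0 = 0, and there is no ∂_3, so H_2 = 0.

As a check, the Euler characteristic is 7 − 18 + 12 = 1, which agrees with 1 − 0 + 0 = 1.

Hence the Betti numbers are b_0 = 1, b_1 = 0, b_2 = 0.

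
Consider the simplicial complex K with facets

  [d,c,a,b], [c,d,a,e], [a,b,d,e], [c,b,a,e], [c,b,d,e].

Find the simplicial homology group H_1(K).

H_1 ≅ 0.

We work with the vertex ordering a < b < c < d < e. The simplices of K, each written with vertices in increasing order, are:

  0-simplices (5): a, b, c, d, e
  1-simplices (10): ab, ac, ad, ae, bc, bd, be, cd, ce, de
  2-simplices (10): abc, abd, abe, acd, ace, ade, bcd, bce, bde, cde
  3-simplices (5): abcd, abce, abde, acde, bcde

Hence C_0 ≅ Z^5, C_1 ≅ Z^10, C_2 ≅ Z^10, C_3 ≅ Z^5.

∂_1: C_1 → C_0 is given by ∂[p,q] = [q] − [p]. For instance
  ∂ab = b − a.
The 5×10 boundary matrix has rank 4 and Smith normal form diag(1,1,1,1).

The boundary map ∂_2: C_2 → C_1 maps a triangle to the signed sum of its edges. For instance
  ∂abe = be − ae + ab,
  ∂bcd = cd − bd + bc.
The resulting 10×10 matrix has rank 6, and its Smith normal form has invariant factors (1,1,1,1,1,1).

∂_3: C_3 → C_2 sends each 3-simplex σ to the alternating sum Σ_i (−1)^i (σ with its i-th vertex removed). For instance
  ∂abde = bde − ade + abe − abd,
  ∂abce = bce − ace + abe − abc.
As a 10×5 matrix over Z this has rank 4, with invariant factors (1,1,1,1).

Now H_k = ker ∂_k / im ∂_{k+1}, so:

  H_1: rank ker ∂_1 − rank ∂_2 = (10 − 4) − 6 = 0, and the invariant factors of ∂_2 are all 1, so H_1 ≅ 0.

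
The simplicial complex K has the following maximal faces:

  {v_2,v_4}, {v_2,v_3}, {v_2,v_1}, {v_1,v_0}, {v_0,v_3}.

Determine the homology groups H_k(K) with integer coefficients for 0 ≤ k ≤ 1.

Order the vertices as v_0 < v_1 < v_2 < v_3 < v_4. Listing each simplex with vertices in this order, K has dimension 1 with simplices:

  0-simplices (5): [v_0], [v_1], [v_2], [v_3], [v_4]
  1-simplices (5): [v_0,v_1], [v_0,v_3], [v_1,v_2], [v_2,v_3], [v_2,v_4]

so the chain groups are C_0 ≅ Z^5, C_1 ≅ Z^5.

∂_1: C_1 → C_0 maps an edge to its endpoints' difference, ∂[p,q] = q − p.
This gives a 5×5 integer matrix of rank 4; reducing to Smith normal form yields diagonal entries (1,1,1,1).

Reading off H_k = ker ∂_k / im ∂_{k+1}:

  H_0: rank C_0 − rank ∂_1 = 5 − 4 = 1, and the invariant factors of ∂_1 are all 1, so H_0 = Z.
  H_1: rank ker ∂_1 − rank ∂_2 = (5 − 4) − 0 = 1, and there is no ∂_2, so H_1 = Z.

As a check, the Euler characteristic is 5 − 5 = 0, which agrees with 1 − 1 = 0.

H_0 ≅ Z,  H_1 ≅ Z.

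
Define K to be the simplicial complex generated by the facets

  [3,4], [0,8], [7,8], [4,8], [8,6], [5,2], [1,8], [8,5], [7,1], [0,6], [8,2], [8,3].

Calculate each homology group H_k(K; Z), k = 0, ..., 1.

We work with the vertex ordering 0 < 1 < 2 < 3 < 4 < 5 < 6 < 7 < 8. The simplices of K, each written with vertices in increasing order, are:

  0-simplices (9): [0], [1], [2], [3], [4], [5], [6], [7], [8]
  1-simplices (12): [0,6], [0,8], [1,7], [1,8], [2,5], [2,8], [3,4], [3,8], [4,8], [5,8], [6,8], [7,8]

Hence C_0 ≅ Z^9, C_1 ≅ Z^12.

The boundary map ∂_1: C_1 → C_0 maps an edge to its endpoints' difference, ∂[p,q] = q − p. For instance
  ∂[3,4] = [4] − [3].
As a 9×12 matrix over Z this has rank 8, with invariant factors (1,1,1,1,1,1,1,1).

Computing H_k = (kernel of ∂_k) / (image of ∂_{k+1}):

  H_0: rank C_0 − rank ∂_1 = 9 − 8 = 1, and the invariant factors of ∂_1 are all 1, so H_0 = Z.
  H_1: rank ker ∂_1 − rank ∂_2 = (12 − 8) − 0 = 4, and there is no ∂_2, so H_1 = Z^4.

H_0 ≅ Z,  H_1 ≅ Z^4.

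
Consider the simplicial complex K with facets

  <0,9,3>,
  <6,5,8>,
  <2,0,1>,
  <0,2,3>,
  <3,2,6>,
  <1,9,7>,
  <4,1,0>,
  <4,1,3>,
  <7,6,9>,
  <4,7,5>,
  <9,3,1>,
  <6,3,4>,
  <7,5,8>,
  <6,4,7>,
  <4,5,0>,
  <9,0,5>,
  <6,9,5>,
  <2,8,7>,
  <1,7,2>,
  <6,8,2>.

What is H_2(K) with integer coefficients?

H_2 ≅ 0.

K has 10 vertices, 30 edges, 20 triangles.
rank ∂_2 = 20, rank ∂_3 = 0 ⇒ b_2 = 20 − 20 − 0 = 0. So H_2 = 0.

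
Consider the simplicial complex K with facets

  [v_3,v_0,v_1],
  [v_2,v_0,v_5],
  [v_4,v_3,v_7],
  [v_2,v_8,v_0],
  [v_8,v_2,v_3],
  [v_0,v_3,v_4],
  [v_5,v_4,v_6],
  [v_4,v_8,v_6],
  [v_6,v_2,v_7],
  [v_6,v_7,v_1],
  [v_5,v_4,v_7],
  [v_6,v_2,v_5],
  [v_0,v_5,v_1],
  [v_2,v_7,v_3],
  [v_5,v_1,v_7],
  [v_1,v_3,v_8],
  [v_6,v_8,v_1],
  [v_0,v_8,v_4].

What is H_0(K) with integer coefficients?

We work with the vertex ordering v_0 < v_1 < v_2 < v_3 < v_4 < v_5 < v_6 < v_7 < v_8. The simplices of K, each written with vertices in increasing order, are:

  0-simplices (9): [v_0], [v_1], [v_2], [v_3], [v_4], [v_5], [v_6], [v_7], [v_8]
  1-simplices (27): (27 of them)
  2-simplices (18): (18 of them)

so the chain groups are C_0 ≅ Z^9, C_1 ≅ Z^27, C_2 ≅ Z^18.

Boundary ∂_1: C_1 → C_0 sends each edge [p,q] (with p < q) to q − p. For instance
  ∂[v_2,v_7] = [v_7] − [v_2].
This gives a 9×27 integer matrix of rank 8; reducing to Smith normal form yields diagonal entries (1,1,1,1,1,1,1,1).

The boundary map ∂_2: C_2 → C_1 acts by ∂[p,q,r] = [q,r] − [p,r] + [p,q]. For instance
  ∂[v_0,v_3,v_4] = [v_3,v_4] − [v_0,v_4] + [v_0,v_3],
  ∂[v_2,v_3,v_8] = [v_3,v_8] − [v_2,v_8] + [v_2,v_3].
The resulting 27×18 matrix has rank 18, and its Smith normal form has invariant factors (1,1,1,1,1,1,1,1,1,1,1,1,1,1,1,1,1,2).

Computing H_k = (kernel of ∂_k) / (image of ∂_{k+1}):

  H_0: rank C_0 − rank ∂_1 = 9 − 8 = 1, and the invariant factors of ∂_1 are all 1, so H_0 = Z.

H_0 ≅ Z.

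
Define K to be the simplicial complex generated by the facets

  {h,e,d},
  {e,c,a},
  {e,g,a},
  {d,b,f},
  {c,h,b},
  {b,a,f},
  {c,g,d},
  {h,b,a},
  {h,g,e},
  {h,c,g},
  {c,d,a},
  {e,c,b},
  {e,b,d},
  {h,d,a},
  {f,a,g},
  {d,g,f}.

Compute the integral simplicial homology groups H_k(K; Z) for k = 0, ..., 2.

We work with the vertex ordering a < b < c < d < e < f < g < h. The simplices of K, each written with vertices in increasing order, are:

  0-simplices (8): a, b, c, d, e, f, g, h
  1-simplices (24): ab, ac, ad, ae, af, ag, ah, bc, bd, be, bf, bh, cd, ce, cg, ch, de, df, dg, dh, eg, eh, fg, gh
  2-simplices (16): abf, abh, acd, ace, adh, aeg, afg, bce, bch, bde, bdf, cdg, cgh, deh, dfg, egh

so the chain groups are C_0 ≅ Z^8, C_1 ≅ Z^24, C_2 ≅ Z^16.

∂_1: C_1 → C_0 maps an edge to its endpoints' difference, ∂[p,q] = q − p.
The resulting 8×24 matrix has rank 7, and its Smith normal form has invariant factors (1,1,1,1,1,1,1).

The boundary map ∂_2: C_2 → C_1 maps a triangle to the signed sum of its edges. For instance
  ∂abf = bf − af + ab,
  ∂egh = gh − eh + eg.
The resulting 24×16 matrix has rank 15, and its Smith normal form has invariant factors (1,1,1,1,1,1,1,1,1,1,1,1,1,1,1).

Now H_k = ker ∂_k / im ∂_{k+1}, so:

  H_0: rank C_0 − rank ∂_1 = 8 − 7 = 1, and the invariant factors of ∂_1 are all 1, so H_0 = Z.
  H_1: rank ker ∂_1 − rank ∂_2 = (24 − 7) − 15 = 2, and the invariant factors of ∂_2 are all 1, so H_1 = Z^2.
  H_2: rank ker ∂_2 − rank ∂_3 = (16 − 15) − 0 = 1, and there is no ∂_3, so H_2 = Z.

As a check, the Euler characteristic is 8 − 24 + 16 = 0, which agrees with 1 − 2 + 1 = 0.

H_0 = Z,  H_1 = Z^2,  H_2 = Z.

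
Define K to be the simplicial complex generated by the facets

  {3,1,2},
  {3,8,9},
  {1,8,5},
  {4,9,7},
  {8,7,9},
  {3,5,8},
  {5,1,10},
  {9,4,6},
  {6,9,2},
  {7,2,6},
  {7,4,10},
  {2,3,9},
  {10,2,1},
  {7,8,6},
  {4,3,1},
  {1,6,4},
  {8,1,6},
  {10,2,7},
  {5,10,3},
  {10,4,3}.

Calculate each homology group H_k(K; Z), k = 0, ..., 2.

H_0 ≅ Z,  H_1 ≅ Z ⊕ Z/2,  H_2 = 0.

We work with the vertex ordering 1 < 2 < 3 < 4 < 5 < 6 < 7 < 8 < 9 < 10. The simplices of K, each written with vertices in increasing order, are:

  0-simplices (10): [1], [2], [3], [4], [5], [6], [7], [8], [9], [10]
  1-simplices (30): (30 of them)
  2-simplices (20): (20 of them)

Hence C_0 ≅ Z^10, C_1 ≅ Z^30, C_2 ≅ Z^20.

The boundary map ∂_1: C_1 → C_0 maps an edge to its endpoints' difference, ∂[p,q] = q − p. For instance
  ∂[6,8] = [8] − [6].
As a 10×30 matrix over Z this has rank 9, with invariant factors (1,1,1,1,1,1,1,1,1).

∂_2: C_2 → C_1 sends each 2-simplex [p,q,r] to [q,r] − [p,r] + [p,q]. For instance
  ∂[6,7,8] = [7,8] − [6,8] + [6,7],
  ∂[1,3,4] = [3,4] − [1,4] + [1,3].
The 30×20 boundary matrix has rank 20 and Smith normal form diag(1,1,1,1,1,1,1,1,1,1,1,1,1,1,1,1,1,1,1,2).

From H_k ≅ ker(∂_k) / im(∂_{k+1}) we obtain:

  H_0: rank C_0 − rank ∂_1 = 10 − 9 = 1, and the invariant factors of ∂_1 are all 1, so H_0 ≅ Z.
  H_1: rank ker ∂_1 − rank ∂_2 = (30 − 9) − 20 = 1, and ∂_2 has invariant factor 2 > 1, so H_1 ≅ Z ⊕ Z/2.
  H_2: rank ker ∂_2 − rank ∂_3 = (20 − 20) − 0 = 0, and there is no ∂_3, so H_2 ≅ 0.

(K is a triangulation of the Klein bottle.)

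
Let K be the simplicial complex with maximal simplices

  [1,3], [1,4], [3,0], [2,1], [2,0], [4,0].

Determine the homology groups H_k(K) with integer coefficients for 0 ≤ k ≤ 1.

H_0 = Z,  H_1 = Z^2.

We work with the vertex ordering 0 < 1 < 2 < 3 < 4. The simplices of K, each written with vertices in increasing order, are:

  0-simplices (5): [0], [1], [2], [3], [4]
  1-simplices (6): [0,2], [0,3], [0,4], [1,2], [1,3], [1,4]

so the chain groups are C_0 ≅ Z^5, C_1 ≅ Z^6.

Boundary ∂_1: C_1 → C_0 sends each edge [p,q] (with p < q) to q − p. For instance
  ∂[1,4] = [4] − [1].
The resulting 5×6 matrix has rank 4, and its Smith normal form has invariant factors (1,1,1,1).

Reading off H_k = ker ∂_k / im ∂_{k+1}:

  H_0: rank C_0 − rank ∂_1 = 5 − 4 = 1, and the invariant factors of ∂_1 are all 1, so H_0 ≅ Z.
  H_1: rank ker ∂_1 − rank ∂_2 = (6 − 4) − 0 = 2, and there is no ∂_2, so H_1 ≅ Z^2.

As a check, the Euler characteristic is 5 − 6 = -1, which agrees with 1 − 2 = -1.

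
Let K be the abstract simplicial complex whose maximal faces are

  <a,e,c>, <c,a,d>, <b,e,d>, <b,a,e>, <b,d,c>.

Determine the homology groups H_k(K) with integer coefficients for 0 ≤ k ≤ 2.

H_0 = Z,  H_1 = Z,  H_2 = 0.

We work with the vertex ordering a < b < c < d < e. The simplices of K, each written with vertices in increasing order, are:

  0-simplices (5): a, b, c, d, e
  1-simplices (10): ab, ac, ad, ae, bc, bd, be, cd, ce, de
  2-simplices (5): abe, acd, ace, bcd, bde

Hence C_0 ≅ Z^5, C_1 ≅ Z^10, C_2 ≅ Z^5.

∂_1: C_1 → C_0 is given by ∂[p,q] = [q] − [p]. For instance
  ∂ab = b − a.
As a 5×10 matrix over Z this has rank 4, with invariant factors (1,1,1,1).

Boundary ∂_2: C_2 → C_1 sends each 2-simplex [p,q,r] to [q,r] − [p,r] + [p,q]. For instance
  ∂bde = de − be + bd,
  ∂bcd = cd − bd + bc.
The resulting 10×5 matrix has rank 5, and its Smith normal form has invariant factors (1,1,1,1,1).

Now H_k = ker ∂_k / im ∂_{k+1}, so:

  H_0: rank C_0 − rank ∂_1 = 5 − 4 = 1, and the invariant factors of ∂_1 are all 1, so H_0 ≅ Z.
  H_1: rank ker ∂_1 − rank ∂_2 = (10 − 4) − 5 = 1, and the invariant factors of ∂_2 are all 1, so H_1 ≅ Z.
  H_2: rank ker ∂_2 − rank ∂_3 = (5 − 5) − 0 = 0, and there is no ∂_3, so H_2 ≅ 0.

As a check, the Euler characteristic is 5 − 10 + 5 = 0, which agrees with 1 − 1 + 0 = 0.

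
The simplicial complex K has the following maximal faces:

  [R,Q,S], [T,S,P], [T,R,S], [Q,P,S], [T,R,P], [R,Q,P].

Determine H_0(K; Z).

H_0 = Z.

Take the total order P < Q < R < S < T on the vertex set. Then K (dimension 2) consists of the simplices:

  0-simplices (5): P, Q, R, S, T
  1-simplices (9): PQ, PR, PS, PT, QR, QS, RS, RT, ST
  2-simplices (6): PQR, PQS, PRT, PST, QRS, RST

so the chain groups are C_0 ≅ Z^5, C_1 ≅ Z^9, C_2 ≅ Z^6.

The boundary map ∂_1: C_1 → C_0 is given by ∂[p,q] = [q] − [p].
The 5×9 boundary matrix has rank 4 and Smith normal form diag(1,1,1,1).

∂_2: C_2 → C_1 acts by ∂[p,q,r] = [q,r] − [p,r] + [p,q]. For instance
  ∂PQS = QS − PS + PQ,
  ∂PST = ST − PT + PS.
This gives a 9×6 integer matrix of rank 5; reducing to Smith normal form yields diagonal entries (1,1,1,1,1).

Computing H_k = (kernel of ∂_k) / (image of ∂_{k+1}):

  H_0: rank C_0 − rank ∂_1 = 5 − 4 = 1, and the invariant factors of ∂_1 are all 1, so H_0 ≅ Z.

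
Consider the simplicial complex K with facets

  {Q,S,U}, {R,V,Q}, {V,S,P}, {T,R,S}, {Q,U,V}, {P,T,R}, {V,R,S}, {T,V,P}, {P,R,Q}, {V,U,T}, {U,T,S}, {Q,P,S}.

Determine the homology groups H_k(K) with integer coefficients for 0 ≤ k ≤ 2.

Take the total order P < Q < R < S < T < U < V on the vertex set. Then K (dimension 2) consists of the simplices:

  0-simplices (7): P, Q, R, S, T, U, V
  1-simplices (18): PQ, PR, PS, PT, PV, QR, QS, QU, QV, RS, RT, RV, ST, SU, SV, TU, TV, UV
  2-simplices (12): PQR, PQS, PRT, PSV, PTV, QRV, QSU, QUV, RST, RSV, STU, TUV

giving chain groups C_0 ≅ Z^7, C_1 ≅ Z^18, C_2 ≅ Z^12.

∂_1: C_1 → C_0 is given by ∂[p,q] = [q] − [p]. For instance
  ∂PR = R − P.
The 7×18 boundary matrix has rank 6 and Smith normal form diag(1,1,1,1,1,1).

Boundary ∂_2: C_2 → C_1 maps a triangle to the signed sum of its edges. For instance
  ∂STU = TU − SU + ST,
  ∂RST = ST − RT + RS.
This gives a 18×12 integer matrix of rank 12; reducing to Smith normal form yields diagonal entries (1,1,1,1,1,1,1,1,1,1,1,2).

Now H_k = ker ∂_k / im ∂_{k+1}, so:

  H_0: rank C_0 − rank ∂_1 = 7 − 6 = 1, and the invariant factors of ∂_1 are all 1, so H_0 = Z.
  H_1: rank ker ∂_1 − rank ∂_2 = (18 − 6) − 12 = 0, and ∂_2 has invariant factor 2 > 1, so H_1 = Z/2.
  H_2: rank ker ∂_2 − rank ∂_3 = (12 − 12) − 0 = 0, and there is no ∂_3, so H_2 = 0.

(K is a triangulation of the real projective plane RP^2.)

H_0 = Z,  H_1 = Z/2,  H_2 = 0.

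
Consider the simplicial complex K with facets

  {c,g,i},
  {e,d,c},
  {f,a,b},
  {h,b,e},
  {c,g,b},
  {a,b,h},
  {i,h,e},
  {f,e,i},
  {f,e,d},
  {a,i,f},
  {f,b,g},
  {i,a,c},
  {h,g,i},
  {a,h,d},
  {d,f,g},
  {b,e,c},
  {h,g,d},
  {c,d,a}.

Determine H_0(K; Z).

Fix the vertex order a < b < c < d < e < f < g < h < i and write every simplex with vertices in increasing order. Then dim K = 2 and the simplices of K are:

  0-simplices (9): a, b, c, d, e, f, g, h, i
  1-simplices (27): ab, ac, ad, af, ah, ai, bc, be, bf, bg, bh, cd, ce, cg, ci, de, df, dg, dh, ef, eh, ei, fg, fi, gh, gi, hi
  2-simplices (18): abf, abh, acd, aci, adh, afi, bce, bcg, beh, bfg, cde, cgi, def, dfg, dgh, efi, ehi, ghi

Hence C_0 ≅ Z^9, C_1 ≅ Z^27, C_2 ≅ Z^18.

∂_1: C_1 → C_0 sends each edge [p,q] (with p < q) to q − p.
This gives a 9×27 integer matrix of rank 8; reducing to Smith normal form yields diagonal entries (1,1,1,1,1,1,1,1).

∂_2: C_2 → C_1 acts by ∂[p,q,r] = [q,r] − [p,r] + [p,q]. For instance
  ∂bcg = cg − bg + bc,
  ∂bfg = fg − bg + bf.
The 27×18 boundary matrix has rank 17 and Smith normal form diag(1,1,1,1,1,1,1,1,1,1,1,1,1,1,1,1,1).

Reading off H_k = ker ∂_k / im ∂_{k+1}:

  H_0: rank C_0 − rank ∂_1 = 9 − 8 = 1, and the invariant factors of ∂_1 are all 1, so H_0 = Z.

H_0 = Z.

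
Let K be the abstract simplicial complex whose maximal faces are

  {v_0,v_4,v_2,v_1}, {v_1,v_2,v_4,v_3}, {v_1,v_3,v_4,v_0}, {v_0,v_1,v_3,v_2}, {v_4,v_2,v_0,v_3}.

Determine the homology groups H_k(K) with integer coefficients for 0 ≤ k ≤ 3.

H_0 = Z,  H_1 = 0,  H_2 = 0,  H_3 = Z.

Order the vertices as v_0 < v_1 < v_2 < v_3 < v_4. Listing each simplex with vertices in this order, K has dimension 3 with simplices:

  0-simplices (5): [v_0], [v_1], [v_2], [v_3], [v_4]
  1-simplices (10): [v_0,v_1], [v_0,v_2], [v_0,v_3], [v_0,v_4], [v_1,v_2], [v_1,v_3], [v_1,v_4], [v_2,v_3], [v_2,v_4], [v_3,v_4]
  2-simplices (10): [v_0,v_1,v_2], [v_0,v_1,v_3], [v_0,v_1,v_4], [v_0,v_2,v_3], [v_0,v_2,v_4], [v_0,v_3,v_4], [v_1,v_2,v_3], [v_1,v_2,v_4], [v_1,v_3,v_4], [v_2,v_3,v_4]
  3-simplices (5): [v_0,v_1,v_2,v_3], [v_0,v_1,v_2,v_4], [v_0,v_1,v_3,v_4], [v_0,v_2,v_3,v_4], [v_1,v_2,v_3,v_4]

giving chain groups C_0 ≅ Z^5, C_1 ≅ Z^10, C_2 ≅ Z^10, C_3 ≅ Z^5.

The boundary map ∂_1: C_1 → C_0 sends each edge [p,q] (with p < q) to q − p. For instance
  ∂[v_1,v_3] = [v_3] − [v_1].
The 5×10 boundary matrix has rank 4 and Smith normal form diag(1,1,1,1).

∂_2: C_2 → C_1 maps a triangle to the signed sum of its edges. For instance
  ∂[v_1,v_3,v_4] = [v_3,v_4] − [v_1,v_4] + [v_1,v_3],
  ∂[v_0,v_1,v_2] = [v_1,v_2] − [v_0,v_2] + [v_0,v_1].
As a 10×10 matrix over Z this has rank 6, with invariant factors (1,1,1,1,1,1).

The boundary map ∂_3: C_3 → C_2 sends each 3-simplex σ to the alternating sum Σ_i (−1)^i (σ with its i-th vertex removed). For instance
  ∂[v_0,v_1,v_2,v_3] = [v_1,v_2,v_3] − [v_0,v_2,v_3] + [v_0,v_1,v_3] − [v_0,v_1,v_2],
  ∂[v_0,v_1,v_2,v_4] = [v_1,v_2,v_4] − [v_0,v_2,v_4] + [v_0,v_1,v_4] − [v_0,v_1,v_2].
The resulting 10×5 matrix has rank 4, and its Smith normal form has invariant factors (1,1,1,1).

Now H_k = ker ∂_k / im ∂_{k+1}, so:

  H_0: rank C_0 − rank ∂_1 = 5 − 4 = 1, and the invariant factors of ∂_1 are all 1, so H_0 = Z.
  H_1: rank ker ∂_1 − rank ∂_2 = (10 − 4) − 6 = 0, and the invariant factors of ∂_2 are all 1, so H_1 = 0.
  H_2: rank ker ∂_2 − rank ∂_3 = (10 − 6) − 4 = 0, and the invariant factors of ∂_3 are all 1, so H_2 = 0.
  H_3: rank ker ∂_3 − rank ∂_4 = (5 − 4) − 0 = 1, and there is no ∂_4, so H_3 = Z.

As a check, the Euler characteristic is 5 − 10 + 10 − 5 = 0, which agrees with 1 − 0 + 0 − 1 = 0.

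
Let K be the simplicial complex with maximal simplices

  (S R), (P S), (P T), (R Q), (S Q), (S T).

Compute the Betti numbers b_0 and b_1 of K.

We work with the vertex ordering P < Q < R < S < T. The simplices of K, each written with vertices in increasing order, are:

  0-simplices (5): P, Q, R, S, T
  1-simplices (6): PS, PT, QR, QS, RS, ST

giving chain groups C_0 ≅ Z^5, C_1 ≅ Z^6.

The boundary map ∂_1: C_1 → C_0 is given by ∂[p,q] = [q] − [p]. For instance
  ∂PS = S − P.
The resulting 5×6 matrix has rank 4, and its Smith normal form has invariant factors (1,1,1,1).

From H_k ≅ ker(∂_k) / im(∂_{k+1}) we obtain:

  H_0: rank C_0 − rank ∂_1 = 5 − 4 = 1, and the invariant factors of ∂_1 are all 1, so H_0 = Z.
  H_1: rank ker ∂_1 − rank ∂_2 = (6 − 4) − 0 = 2, and there is no ∂_2, so H_1 = Z^2.

Hence the Betti numbers are b_0 = 1, b_1 = 2.

b_0 = 1, b_1 = 2.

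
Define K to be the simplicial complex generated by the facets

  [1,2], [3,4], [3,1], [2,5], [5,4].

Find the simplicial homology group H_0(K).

H_0 ≅ Z.

Order the vertices as 1 < 2 < 3 < 4 < 5. Listing each simplex with vertices in this order, K has dimension 1 with simplices:

  0-simplices (5): [1], [2], [3], [4], [5]
  1-simplices (5): [1,2], [1,3], [2,5], [3,4], [4,5]

Hence C_0 ≅ Z^5, C_1 ≅ Z^5.

The boundary map ∂_1: C_1 → C_0 sends each edge [p,q] (with p < q) to q − p.
As a 5×5 matrix over Z this has rank 4, with invariant factors (1,1,1,1).

Reading off H_k = ker ∂_k / im ∂_{k+1}:

  H_0: rank C_0 − rank ∂_1 = 5 − 4 = 1, and the invariant factors of ∂_1 are all 1, so H_0 ≅ Z.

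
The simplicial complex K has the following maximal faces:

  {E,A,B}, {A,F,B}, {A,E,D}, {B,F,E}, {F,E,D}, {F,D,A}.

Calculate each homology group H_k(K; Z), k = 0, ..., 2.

Take the total order A < B < D < E < F on the vertex set. Then K (dimension 2) consists of the simplices:

  0-simplices (5): A, B, D, E, F
  1-simplices (9): AB, AD, AE, AF, BE, BF, DE, DF, EF
  2-simplices (6): ABE, ABF, ADE, ADF, BEF, DEF

Hence C_0 ≅ Z^5, C_1 ≅ Z^9, C_2 ≅ Z^6.

∂_1: C_1 → C_0 is given by ∂[p,q] = [q] − [p].
The 5×9 boundary matrix has rank 4 and Smith normal form diag(1,1,1,1).

Boundary ∂_2: C_2 → C_1 sends each 2-simplex [p,q,r] to [q,r] − [p,r] + [p,q]. For instance
  ∂ABF = BF − AF + AB,
  ∂ABE = BE − AE + AB.
This gives a 9×6 integer matrix of rank 5; reducing to Smith normal form yields diagonal entries (1,1,1,1,1).

Now H_k = ker ∂_k / im ∂_{k+1}, so:

  H_0: rank C_0 − rank ∂_1 = 5 − 4 = 1, and the invariant factors of ∂_1 are all 1, so H_0 = Z.
  H_1: rank ker ∂_1 − rank ∂_2 = (9 − 4) − 5 = 0, and the invariant factors of ∂_2 are all 1, so H_1 = 0.
  H_2: rank ker ∂_2 − rank ∂_3 = (6 − 5) − 0 = 1, and there is no ∂_3, so H_2 = Z.

As a check, the Euler characteristic is 5 − 9 + 6 = 2, which agrees with 1 − 0 + 1 = 2.
(K is a triangulation of the 2-sphere S^2.)

H_0 = Z,  H_1 = 0,  H_2 = Z.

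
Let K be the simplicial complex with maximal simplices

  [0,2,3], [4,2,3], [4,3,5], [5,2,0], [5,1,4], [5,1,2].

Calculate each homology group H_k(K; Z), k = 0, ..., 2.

H_0 ≅ Z,  H_1 ≅ Z,  H_2 = 0.

Order the vertices as 0 < 1 < 2 < 3 < 4 < 5. Listing each simplex with vertices in this order, K has dimension 2 with simplices:

  0-simplices (6): [0], [1], [2], [3], [4], [5]
  1-simplices (12): [0,2], [0,3], [0,5], [1,2], [1,4], [1,5], [2,3], [2,4], [2,5], [3,4], [3,5], [4,5]
  2-simplices (6): [0,2,3], [0,2,5], [1,2,5], [1,4,5], [2,3,4], [3,4,5]

Hence C_0 ≅ Z^6, C_1 ≅ Z^12, C_2 ≅ Z^6.

The boundary map ∂_1: C_1 → C_0 maps an edge to its endpoints' difference, ∂[p,q] = q − p. For instance
  ∂[3,4] = [4] − [3].
The 6×12 boundary matrix has rank 5 and Smith normal form diag(1,1,1,1,1).

Boundary ∂_2: C_2 → C_1 maps a triangle to the signed sum of its edges. For instance
  ∂[2,3,4] = [3,4] − [2,4] + [2,3],
  ∂[0,2,3] = [2,3] − [0,3] + [0,2].
The resulting 12×6 matrix has rank 6, and its Smith normal form has invariant factors (1,1,1,1,1,1).

Reading off H_k = ker ∂_k / im ∂_{k+1}:

  H_0: rank C_0 − rank ∂_1 = 6 − 5 = 1, and the invariant factors of ∂_1 are all 1, so H_0 ≅ Z.
  H_1: rank ker ∂_1 − rank ∂_2 = (12 − 5) − 6 = 1, and the invariant factors of ∂_2 are all 1, so H_1 ≅ Z.
  H_2: rank ker ∂_2 − rank ∂_3 = (6 − 6) − 0 = 0, and there is no ∂_3, so H_2 ≅ 0.

As a check, the Euler characteristic is 6 − 12 + 6 = 0, which agrees with 1 − 1 + 0 = 0.
(K is a triangulation of the cylinder S^1 x I.)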